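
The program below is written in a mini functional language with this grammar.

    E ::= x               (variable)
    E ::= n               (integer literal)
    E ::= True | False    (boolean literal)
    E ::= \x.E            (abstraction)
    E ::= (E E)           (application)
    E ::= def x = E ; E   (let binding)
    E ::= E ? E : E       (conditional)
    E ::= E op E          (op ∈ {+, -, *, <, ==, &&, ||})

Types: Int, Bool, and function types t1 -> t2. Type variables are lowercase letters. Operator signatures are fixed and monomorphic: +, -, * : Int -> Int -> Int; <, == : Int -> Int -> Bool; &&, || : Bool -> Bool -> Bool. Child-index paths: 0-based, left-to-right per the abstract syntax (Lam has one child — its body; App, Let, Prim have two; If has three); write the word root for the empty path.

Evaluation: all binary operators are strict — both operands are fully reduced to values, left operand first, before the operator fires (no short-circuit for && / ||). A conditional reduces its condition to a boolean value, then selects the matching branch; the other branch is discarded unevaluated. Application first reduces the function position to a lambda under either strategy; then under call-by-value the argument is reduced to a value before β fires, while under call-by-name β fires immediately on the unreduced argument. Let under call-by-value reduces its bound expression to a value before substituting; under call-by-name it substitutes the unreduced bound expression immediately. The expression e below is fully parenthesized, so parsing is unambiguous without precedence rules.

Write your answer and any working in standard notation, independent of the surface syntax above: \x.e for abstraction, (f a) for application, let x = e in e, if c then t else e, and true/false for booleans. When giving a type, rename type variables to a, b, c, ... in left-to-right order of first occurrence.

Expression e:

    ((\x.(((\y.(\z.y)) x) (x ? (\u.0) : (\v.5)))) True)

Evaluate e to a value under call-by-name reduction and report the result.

Derivation:
step 0: ((\x.(((\y.(\z.y)) x) (if x then (\u.0) else (\v.5)))) true)
step 1: [beta@root] (((\y.(\z.y)) true) (if true then (\u.0) else (\v.5)))
step 2: [beta@0] ((\z.true) (if true then (\u.0) else (\v.5)))
step 3: [beta@root] true

Answer: true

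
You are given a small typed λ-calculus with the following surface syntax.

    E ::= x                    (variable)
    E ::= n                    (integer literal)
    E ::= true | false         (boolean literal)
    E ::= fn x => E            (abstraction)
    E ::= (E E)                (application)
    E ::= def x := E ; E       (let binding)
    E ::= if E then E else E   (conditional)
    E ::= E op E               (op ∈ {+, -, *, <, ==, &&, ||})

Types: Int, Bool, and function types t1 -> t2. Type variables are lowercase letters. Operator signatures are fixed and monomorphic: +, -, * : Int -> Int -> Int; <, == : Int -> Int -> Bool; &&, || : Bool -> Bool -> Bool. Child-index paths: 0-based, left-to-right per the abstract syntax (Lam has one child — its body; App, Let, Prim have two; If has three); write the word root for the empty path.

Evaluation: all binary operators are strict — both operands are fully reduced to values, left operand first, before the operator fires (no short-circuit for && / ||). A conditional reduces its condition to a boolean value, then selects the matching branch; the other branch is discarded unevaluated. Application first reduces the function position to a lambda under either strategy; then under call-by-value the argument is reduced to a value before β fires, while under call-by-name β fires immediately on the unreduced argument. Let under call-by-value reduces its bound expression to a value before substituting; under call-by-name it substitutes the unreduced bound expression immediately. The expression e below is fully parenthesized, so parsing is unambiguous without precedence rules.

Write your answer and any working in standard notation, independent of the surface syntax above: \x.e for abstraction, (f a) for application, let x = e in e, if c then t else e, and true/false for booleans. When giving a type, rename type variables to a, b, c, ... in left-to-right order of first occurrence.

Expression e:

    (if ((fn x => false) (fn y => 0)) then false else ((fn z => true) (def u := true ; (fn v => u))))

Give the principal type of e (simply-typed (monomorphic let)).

Derivation:
\x._ : a -> Bool
\y._ : b -> Int
  unify a -> Bool ~ (b -> Int) -> c
  unify a ~ b -> Int
  unify Bool ~ c
_ _ : Bool
  unify Bool ~ Bool
\z._ : d -> Bool
let u : Bool
u : Bool
\v._ : e -> Bool
  unify d -> Bool ~ (e -> Bool) -> f
  unify d ~ e -> Bool
  unify Bool ~ f
_ _ : Bool
  unify Bool ~ Bool

Answer: Bool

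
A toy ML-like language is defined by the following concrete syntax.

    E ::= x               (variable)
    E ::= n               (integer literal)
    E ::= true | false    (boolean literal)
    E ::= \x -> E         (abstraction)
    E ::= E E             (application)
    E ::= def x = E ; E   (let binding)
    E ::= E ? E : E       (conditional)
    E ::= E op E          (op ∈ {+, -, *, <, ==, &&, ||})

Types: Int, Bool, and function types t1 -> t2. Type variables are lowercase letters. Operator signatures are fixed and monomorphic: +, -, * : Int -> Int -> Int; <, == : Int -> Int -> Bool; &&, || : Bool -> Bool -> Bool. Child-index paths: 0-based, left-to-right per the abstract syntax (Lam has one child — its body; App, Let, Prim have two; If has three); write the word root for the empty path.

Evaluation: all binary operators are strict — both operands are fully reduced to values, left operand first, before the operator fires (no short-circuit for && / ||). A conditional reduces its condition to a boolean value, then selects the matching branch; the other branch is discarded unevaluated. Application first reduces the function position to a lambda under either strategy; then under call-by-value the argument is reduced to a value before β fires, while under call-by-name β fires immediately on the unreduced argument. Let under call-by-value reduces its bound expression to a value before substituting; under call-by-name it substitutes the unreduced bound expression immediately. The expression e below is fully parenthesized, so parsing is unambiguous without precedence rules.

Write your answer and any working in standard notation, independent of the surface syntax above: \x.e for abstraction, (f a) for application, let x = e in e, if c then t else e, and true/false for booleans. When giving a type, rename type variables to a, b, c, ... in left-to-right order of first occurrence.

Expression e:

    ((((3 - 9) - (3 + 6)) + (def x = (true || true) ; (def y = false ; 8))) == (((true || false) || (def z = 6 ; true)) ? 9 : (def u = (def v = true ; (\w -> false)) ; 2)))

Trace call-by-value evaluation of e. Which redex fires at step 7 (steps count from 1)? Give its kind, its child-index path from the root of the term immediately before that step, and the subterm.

Trace:
step 0: ((((3 - 9) - (3 + 6)) + (let x = (true || true) in (let y = false in 8))) == (if ((true || false) || (let z = 6 in true)) then 9 else (let u = (let v = true in (\w.false)) in 2)))
step 1: [delta@0.0.0] (((-6 - (3 + 6)) + (let x = (true || true) in (let y = false in 8))) == (if ((true || false) || (let z = 6 in true)) then 9 else (let u = (let v = true in (\w.false)) in 2)))
step 2: [delta@0.0.1] (((-6 - 9) + (let x = (true || true) in (let y = false in 8))) == (if ((true || false) || (let z = 6 in true)) then 9 else (let u = (let v = true in (\w.false)) in 2)))
step 3: [delta@0.0] ((-15 + (let x = (true || true) in (let y = false in 8))) == (if ((true || false) || (let z = 6 in true)) then 9 else (let u = (let v = true in (\w.false)) in 2)))
step 4: [delta@0.1.0] ((-15 + (let x = true in (let y = false in 8))) == (if ((true || false) || (let z = 6 in true)) then 9 else (let u = (let v = true in (\w.false)) in 2)))
step 5: [let@0.1] ((-15 + (let y = false in 8)) == (if ((true || false) || (let z = 6 in true)) then 9 else (let u = (let v = true in (\w.false)) in 2)))
step 6: [let@0.1] ((-15 + 8) == (if ((true || false) || (let z = 6 in true)) then 9 else (let u = (let v = true in (\w.false)) in 2)))
step 7: [delta@0] (-7 == (if ((true || false) || (let z = 6 in true)) then 9 else (let u = (let v = true in (\w.false)) in 2)))

Answer: delta at 0 : (-15 + 8)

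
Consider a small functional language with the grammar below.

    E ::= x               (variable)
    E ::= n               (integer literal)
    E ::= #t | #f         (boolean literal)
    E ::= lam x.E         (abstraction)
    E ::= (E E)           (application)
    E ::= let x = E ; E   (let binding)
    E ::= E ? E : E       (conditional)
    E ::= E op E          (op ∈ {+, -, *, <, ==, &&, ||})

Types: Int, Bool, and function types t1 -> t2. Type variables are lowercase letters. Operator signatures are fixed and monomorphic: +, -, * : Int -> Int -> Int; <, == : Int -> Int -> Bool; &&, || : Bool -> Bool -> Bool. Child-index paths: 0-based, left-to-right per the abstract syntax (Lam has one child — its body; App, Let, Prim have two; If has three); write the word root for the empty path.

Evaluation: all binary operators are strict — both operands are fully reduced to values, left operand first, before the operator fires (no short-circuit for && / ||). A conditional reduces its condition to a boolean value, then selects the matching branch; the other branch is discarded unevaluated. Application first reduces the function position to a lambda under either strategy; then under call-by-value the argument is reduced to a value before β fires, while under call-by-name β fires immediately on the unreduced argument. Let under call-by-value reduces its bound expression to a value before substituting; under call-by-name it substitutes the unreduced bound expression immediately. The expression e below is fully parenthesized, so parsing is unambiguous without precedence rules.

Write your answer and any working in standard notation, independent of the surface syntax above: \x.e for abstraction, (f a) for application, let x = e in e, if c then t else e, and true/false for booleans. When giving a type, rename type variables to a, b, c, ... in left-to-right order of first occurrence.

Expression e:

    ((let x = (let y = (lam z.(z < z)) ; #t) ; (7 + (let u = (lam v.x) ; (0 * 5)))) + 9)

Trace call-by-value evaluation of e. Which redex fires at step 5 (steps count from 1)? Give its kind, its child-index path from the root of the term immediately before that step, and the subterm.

Trace:
step 0: ((let x = (let y = (\z.(z < z)) in true) in (7 + (let u = (\v.x) in (0 * 5)))) + 9)
step 1: [let@0.0] ((let x = true in (7 + (let u = (\v.x) in (0 * 5)))) + 9)
step 2: [let@0] ((7 + (let u = (\v.true) in (0 * 5))) + 9)
step 3: [let@0.1] ((7 + (0 * 5)) + 9)
step 4: [delta@0.1] ((7 + 0) + 9)
step 5: [delta@0] (7 + 9)

Answer: delta at 0 : (7 + 0)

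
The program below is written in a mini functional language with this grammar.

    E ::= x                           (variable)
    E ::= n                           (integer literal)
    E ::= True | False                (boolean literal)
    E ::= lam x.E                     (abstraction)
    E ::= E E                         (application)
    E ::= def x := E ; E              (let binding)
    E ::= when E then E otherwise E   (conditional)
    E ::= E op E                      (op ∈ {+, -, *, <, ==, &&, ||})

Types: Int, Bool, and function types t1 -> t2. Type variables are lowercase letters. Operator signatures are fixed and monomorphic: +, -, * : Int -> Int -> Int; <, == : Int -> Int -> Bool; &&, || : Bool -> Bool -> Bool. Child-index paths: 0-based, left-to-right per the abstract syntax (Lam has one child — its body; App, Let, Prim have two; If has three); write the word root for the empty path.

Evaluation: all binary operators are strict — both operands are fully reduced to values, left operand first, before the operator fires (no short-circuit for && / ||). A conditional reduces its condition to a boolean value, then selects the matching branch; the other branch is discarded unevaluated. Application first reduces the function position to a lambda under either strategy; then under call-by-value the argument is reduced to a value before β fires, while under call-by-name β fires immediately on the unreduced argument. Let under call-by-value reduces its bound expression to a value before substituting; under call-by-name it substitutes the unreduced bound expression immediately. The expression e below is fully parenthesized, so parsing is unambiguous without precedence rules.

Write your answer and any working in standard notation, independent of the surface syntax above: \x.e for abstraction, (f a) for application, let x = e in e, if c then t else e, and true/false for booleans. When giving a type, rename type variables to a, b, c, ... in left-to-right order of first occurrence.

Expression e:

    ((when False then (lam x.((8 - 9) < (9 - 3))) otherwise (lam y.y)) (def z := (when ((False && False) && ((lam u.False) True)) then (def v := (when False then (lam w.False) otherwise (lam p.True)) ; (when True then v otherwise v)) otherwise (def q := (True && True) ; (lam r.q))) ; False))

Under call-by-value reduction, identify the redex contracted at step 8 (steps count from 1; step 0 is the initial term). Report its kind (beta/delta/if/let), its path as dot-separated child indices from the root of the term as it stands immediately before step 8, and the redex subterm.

Answer: let at 1 : (let z = (\r.true) in false)

Trace:
step 0: ((if false then (\x.((8 - 9) < (9 - 3))) else (\y.y)) (let z = (if ((false && false) && ((\u.false) true)) then (let v = (if false then (\w.false) else (\p.true)) in (if true then v else v)) else (let q = (true && true) in (\r.q))) in false))
step 1: [if@0] ((\y.y) (let z = (if ((false && false) && ((\u.false) true)) then (let v = (if false then (\w.false) else (\p.true)) in (if true then v else v)) else (let q = (true && true) in (\r.q))) in false))
step 2: [delta@1.0.0.0] ((\y.y) (let z = (if (false && ((\u.false) true)) then (let v = (if false then (\w.false) else (\p.true)) in (if true then v else v)) else (let q = (true && true) in (\r.q))) in false))
step 3: [beta@1.0.0.1] ((\y.y) (let z = (if (false && false) then (let v = (if false then (\w.false) else (\p.true)) in (if true then v else v)) else (let q = (true && true) in (\r.q))) in false))
step 4: [delta@1.0.0] ((\y.y) (let z = (if false then (let v = (if false then (\w.false) else (\p.true)) in (if true then v else v)) else (let q = (true && true) in (\r.q))) in false))
step 5: [if@1.0] ((\y.y) (let z = (let q = (true && true) in (\r.q)) in false))
step 6: [delta@1.0.0] ((\y.y) (let z = (let q = true in (\r.q)) in false))
step 7: [let@1.0] ((\y.y) (let z = (\r.true) in false))
step 8: [let@1] ((\y.y) false)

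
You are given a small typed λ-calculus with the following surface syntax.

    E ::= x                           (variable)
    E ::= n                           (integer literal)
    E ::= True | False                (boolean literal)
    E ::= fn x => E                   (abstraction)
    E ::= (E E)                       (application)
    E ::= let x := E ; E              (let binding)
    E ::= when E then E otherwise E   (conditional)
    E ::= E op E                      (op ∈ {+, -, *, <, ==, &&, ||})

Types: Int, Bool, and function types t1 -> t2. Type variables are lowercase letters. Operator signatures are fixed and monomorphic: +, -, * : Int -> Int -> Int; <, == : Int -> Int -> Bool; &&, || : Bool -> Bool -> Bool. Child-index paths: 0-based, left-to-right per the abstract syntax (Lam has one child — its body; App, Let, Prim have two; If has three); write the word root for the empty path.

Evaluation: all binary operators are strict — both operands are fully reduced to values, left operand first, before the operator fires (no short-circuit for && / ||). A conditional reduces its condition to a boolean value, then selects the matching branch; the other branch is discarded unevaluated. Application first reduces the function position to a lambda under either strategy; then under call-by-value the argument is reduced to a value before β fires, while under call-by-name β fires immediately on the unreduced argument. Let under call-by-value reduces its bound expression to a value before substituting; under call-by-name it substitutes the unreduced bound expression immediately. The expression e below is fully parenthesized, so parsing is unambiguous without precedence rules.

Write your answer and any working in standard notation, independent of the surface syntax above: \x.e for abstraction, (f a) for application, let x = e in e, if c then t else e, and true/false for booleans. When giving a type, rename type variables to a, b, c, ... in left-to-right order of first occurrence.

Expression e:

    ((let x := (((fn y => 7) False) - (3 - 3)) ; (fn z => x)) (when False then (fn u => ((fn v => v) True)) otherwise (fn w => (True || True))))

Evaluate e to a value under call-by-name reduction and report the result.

Derivation:
step 0: ((let x = (((\y.7) false) - (3 - 3)) in (\z.x)) (if false then (\u.((\v.v) true)) else (\w.(true || true))))
step 1: [let@0] ((\z.(((\y.7) false) - (3 - 3))) (if false then (\u.((\v.v) true)) else (\w.(true || true))))
step 2: [beta@root] (((\y.7) false) - (3 - 3))
step 3: [beta@0] (7 - (3 - 3))
step 4: [delta@1] (7 - 0)
step 5: [delta@root] 7

Answer: 7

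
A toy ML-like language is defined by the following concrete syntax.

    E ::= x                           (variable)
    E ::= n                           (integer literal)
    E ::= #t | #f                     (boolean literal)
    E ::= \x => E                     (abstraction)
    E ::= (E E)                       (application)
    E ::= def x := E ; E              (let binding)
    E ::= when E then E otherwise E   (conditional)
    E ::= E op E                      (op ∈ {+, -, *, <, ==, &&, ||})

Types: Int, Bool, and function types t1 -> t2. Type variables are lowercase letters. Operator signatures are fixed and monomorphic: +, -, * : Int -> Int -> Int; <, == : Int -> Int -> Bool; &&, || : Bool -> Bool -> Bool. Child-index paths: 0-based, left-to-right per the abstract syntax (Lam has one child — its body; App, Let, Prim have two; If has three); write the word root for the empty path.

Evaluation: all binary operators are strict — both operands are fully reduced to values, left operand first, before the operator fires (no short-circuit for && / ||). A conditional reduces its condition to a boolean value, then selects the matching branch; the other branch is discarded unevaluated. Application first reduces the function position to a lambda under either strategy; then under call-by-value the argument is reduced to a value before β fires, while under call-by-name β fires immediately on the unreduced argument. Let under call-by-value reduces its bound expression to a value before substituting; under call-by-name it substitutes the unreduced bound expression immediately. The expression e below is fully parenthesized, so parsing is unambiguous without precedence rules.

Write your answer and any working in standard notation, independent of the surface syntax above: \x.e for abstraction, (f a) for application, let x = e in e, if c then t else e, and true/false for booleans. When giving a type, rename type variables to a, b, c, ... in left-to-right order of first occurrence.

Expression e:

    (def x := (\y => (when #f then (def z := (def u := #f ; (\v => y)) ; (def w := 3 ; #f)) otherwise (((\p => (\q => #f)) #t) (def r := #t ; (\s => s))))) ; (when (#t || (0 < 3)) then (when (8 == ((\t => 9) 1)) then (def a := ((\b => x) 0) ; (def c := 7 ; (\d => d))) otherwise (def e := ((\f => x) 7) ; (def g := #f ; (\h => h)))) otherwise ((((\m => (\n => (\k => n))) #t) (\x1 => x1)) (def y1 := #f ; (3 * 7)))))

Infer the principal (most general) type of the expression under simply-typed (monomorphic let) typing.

Trace:
  unify Bool ~ Bool
let u : Bool
y : a
\v._ : b -> a
let z : b -> a
let w : Int
\q._ : d -> Bool
\p._ : c -> d -> Bool
  unify c -> d -> Bool ~ Bool -> e
  unify c ~ Bool
  unify d -> Bool ~ e
_ _ : d -> Bool
let r : Bool
s : f
\s._ : f -> f
  unify d -> Bool ~ (f -> f) -> g
  unify d ~ f -> f
  unify Bool ~ g
_ _ : Bool
  unify Bool ~ Bool
\y._ : a -> Bool
let x : a -> Bool
  unify Bool ~ Bool
  unify Int ~ Int
  unify Int ~ Int
  unify Bool ~ Bool
  unify Bool ~ Bool
  unify Int ~ Int
\t._ : h -> Int
  unify h -> Int ~ Int -> i
  unify h ~ Int
  unify Int ~ i
_ _ : Int
  unify Int ~ Int
  unify Bool ~ Bool
x : a -> Bool
\b._ : j -> a -> Bool
  unify j -> a -> Bool ~ Int -> k
  unify j ~ Int
  unify a -> Bool ~ k
_ _ : a -> Bool
let a : a -> Bool
let c : Int
d : l
\d._ : l -> l
x : a -> Bool
\f._ : m -> a -> Bool
  unify m -> a -> Bool ~ Int -> n
  unify m ~ Int
  unify a -> Bool ~ n
_ _ : a -> Bool
let e : a -> Bool
let g : Bool
h : o
\h._ : o -> o
  unify l -> l ~ o -> o
  unify l ~ o
  unify o ~ o
n : q
\k._ : r -> q
\n._ : q -> r -> q
\m._ : p -> q -> r -> q
  unify p -> q -> r -> q ~ Bool -> s
  unify p ~ Bool
  unify q -> r -> q ~ s
_ _ : q -> r -> q
x1 : t
\x1._ : t -> t
  unify q -> r -> q ~ (t -> t) -> u
  unify q ~ t -> t
  unify r -> t -> t ~ u
_ _ : r -> t -> t
let y1 : Bool
  unify Int ~ Int
  unify Int ~ Int
  unify r -> t -> t ~ Int -> v
  unify r ~ Int
  unify t -> t ~ v
_ _ : t -> t
  unify o -> o ~ t -> t
  unify o ~ t
  unify t ~ t

Answer: a -> a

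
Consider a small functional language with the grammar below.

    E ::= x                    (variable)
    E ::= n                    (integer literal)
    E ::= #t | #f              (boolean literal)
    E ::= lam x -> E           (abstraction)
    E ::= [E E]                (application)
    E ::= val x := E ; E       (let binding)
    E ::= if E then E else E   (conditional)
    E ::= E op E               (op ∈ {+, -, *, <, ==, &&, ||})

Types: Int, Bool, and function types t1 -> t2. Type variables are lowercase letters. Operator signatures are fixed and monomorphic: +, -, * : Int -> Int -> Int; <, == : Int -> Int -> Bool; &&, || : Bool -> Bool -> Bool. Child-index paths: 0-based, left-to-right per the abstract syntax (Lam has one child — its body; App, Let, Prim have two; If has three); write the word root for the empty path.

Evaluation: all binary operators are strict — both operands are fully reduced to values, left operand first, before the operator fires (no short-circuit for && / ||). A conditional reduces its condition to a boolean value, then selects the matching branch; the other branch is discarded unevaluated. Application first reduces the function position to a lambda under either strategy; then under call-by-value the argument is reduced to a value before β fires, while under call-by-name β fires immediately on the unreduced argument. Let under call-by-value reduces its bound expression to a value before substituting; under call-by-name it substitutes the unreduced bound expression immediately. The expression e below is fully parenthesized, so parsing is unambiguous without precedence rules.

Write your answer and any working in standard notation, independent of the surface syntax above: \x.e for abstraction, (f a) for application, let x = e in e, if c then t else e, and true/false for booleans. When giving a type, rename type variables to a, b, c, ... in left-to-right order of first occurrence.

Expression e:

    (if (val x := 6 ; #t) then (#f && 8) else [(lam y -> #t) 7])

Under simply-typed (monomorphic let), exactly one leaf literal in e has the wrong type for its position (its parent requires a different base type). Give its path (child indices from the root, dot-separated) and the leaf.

Trace:
let x : Int
  unify Bool ~ Bool
  unify Bool ~ Bool
  unify Int ~ Bool
  FAIL: mismatch Int ~ Bool

Answer: 1.1 : 8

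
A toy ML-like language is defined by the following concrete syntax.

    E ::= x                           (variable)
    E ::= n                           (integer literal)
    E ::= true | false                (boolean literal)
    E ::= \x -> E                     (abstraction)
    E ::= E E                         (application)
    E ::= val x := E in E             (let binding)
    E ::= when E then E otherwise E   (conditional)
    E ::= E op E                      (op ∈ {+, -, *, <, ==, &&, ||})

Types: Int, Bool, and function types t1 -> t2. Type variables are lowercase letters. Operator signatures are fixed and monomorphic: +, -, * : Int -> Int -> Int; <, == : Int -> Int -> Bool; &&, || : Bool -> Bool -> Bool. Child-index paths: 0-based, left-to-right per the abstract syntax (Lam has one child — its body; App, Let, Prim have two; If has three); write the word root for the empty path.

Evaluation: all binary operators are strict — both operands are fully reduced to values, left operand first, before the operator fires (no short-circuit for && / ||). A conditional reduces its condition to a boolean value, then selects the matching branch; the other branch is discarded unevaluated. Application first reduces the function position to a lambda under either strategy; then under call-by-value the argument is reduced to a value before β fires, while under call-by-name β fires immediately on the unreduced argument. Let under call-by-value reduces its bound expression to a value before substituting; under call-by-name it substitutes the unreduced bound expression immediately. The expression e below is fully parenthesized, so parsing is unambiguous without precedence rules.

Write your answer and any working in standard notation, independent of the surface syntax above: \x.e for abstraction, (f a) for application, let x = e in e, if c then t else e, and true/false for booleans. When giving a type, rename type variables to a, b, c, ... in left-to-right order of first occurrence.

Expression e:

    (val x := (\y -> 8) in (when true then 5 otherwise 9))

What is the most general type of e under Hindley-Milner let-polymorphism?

Answer: Int

Derivation:
\y._ : a -> Int
let x : forall. a -> Int
  unify Bool ~ Bool
  unify Int ~ Int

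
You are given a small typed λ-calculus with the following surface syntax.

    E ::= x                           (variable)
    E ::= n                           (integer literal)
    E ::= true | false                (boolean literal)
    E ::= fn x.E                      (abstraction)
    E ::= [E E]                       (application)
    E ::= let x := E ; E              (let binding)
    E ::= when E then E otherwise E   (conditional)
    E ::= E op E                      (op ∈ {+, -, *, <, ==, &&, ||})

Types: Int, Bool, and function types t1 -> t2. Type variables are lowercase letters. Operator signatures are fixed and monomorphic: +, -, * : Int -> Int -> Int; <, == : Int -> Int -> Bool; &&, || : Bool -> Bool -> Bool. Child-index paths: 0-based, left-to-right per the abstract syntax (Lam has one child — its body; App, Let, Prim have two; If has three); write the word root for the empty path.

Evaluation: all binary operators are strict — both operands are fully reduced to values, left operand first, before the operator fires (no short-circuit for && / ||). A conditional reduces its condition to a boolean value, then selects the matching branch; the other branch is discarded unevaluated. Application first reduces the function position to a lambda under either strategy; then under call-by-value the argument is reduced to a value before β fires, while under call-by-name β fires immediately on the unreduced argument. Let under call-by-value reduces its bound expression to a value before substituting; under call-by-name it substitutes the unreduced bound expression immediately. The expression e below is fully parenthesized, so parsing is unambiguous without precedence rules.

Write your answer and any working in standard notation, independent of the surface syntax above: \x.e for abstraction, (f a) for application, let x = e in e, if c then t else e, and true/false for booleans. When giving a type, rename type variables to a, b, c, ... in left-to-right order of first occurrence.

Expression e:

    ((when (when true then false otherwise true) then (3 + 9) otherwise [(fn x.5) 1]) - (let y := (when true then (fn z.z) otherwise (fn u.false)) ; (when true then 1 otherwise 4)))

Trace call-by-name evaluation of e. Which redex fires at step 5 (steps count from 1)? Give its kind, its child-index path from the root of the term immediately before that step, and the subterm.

Answer: if at 1 : (if true then 1 else 4)

Trace:
step 0: ((if (if true then false else true) then (3 + 9) else ((\x.5) 1)) - (let y = (if true then (\z.z) else (\u.false)) in (if true then 1 else 4)))
step 1: [if@0.0] ((if false then (3 + 9) else ((\x.5) 1)) - (let y = (if true then (\z.z) else (\u.false)) in (if true then 1 else 4)))
step 2: [if@0] (((\x.5) 1) - (let y = (if true then (\z.z) else (\u.false)) in (if true then 1 else 4)))
step 3: [beta@0] (5 - (let y = (if true then (\z.z) else (\u.false)) in (if true then 1 else 4)))
step 4: [let@1] (5 - (if true then 1 else 4))
step 5: [if@1] (5 - 1)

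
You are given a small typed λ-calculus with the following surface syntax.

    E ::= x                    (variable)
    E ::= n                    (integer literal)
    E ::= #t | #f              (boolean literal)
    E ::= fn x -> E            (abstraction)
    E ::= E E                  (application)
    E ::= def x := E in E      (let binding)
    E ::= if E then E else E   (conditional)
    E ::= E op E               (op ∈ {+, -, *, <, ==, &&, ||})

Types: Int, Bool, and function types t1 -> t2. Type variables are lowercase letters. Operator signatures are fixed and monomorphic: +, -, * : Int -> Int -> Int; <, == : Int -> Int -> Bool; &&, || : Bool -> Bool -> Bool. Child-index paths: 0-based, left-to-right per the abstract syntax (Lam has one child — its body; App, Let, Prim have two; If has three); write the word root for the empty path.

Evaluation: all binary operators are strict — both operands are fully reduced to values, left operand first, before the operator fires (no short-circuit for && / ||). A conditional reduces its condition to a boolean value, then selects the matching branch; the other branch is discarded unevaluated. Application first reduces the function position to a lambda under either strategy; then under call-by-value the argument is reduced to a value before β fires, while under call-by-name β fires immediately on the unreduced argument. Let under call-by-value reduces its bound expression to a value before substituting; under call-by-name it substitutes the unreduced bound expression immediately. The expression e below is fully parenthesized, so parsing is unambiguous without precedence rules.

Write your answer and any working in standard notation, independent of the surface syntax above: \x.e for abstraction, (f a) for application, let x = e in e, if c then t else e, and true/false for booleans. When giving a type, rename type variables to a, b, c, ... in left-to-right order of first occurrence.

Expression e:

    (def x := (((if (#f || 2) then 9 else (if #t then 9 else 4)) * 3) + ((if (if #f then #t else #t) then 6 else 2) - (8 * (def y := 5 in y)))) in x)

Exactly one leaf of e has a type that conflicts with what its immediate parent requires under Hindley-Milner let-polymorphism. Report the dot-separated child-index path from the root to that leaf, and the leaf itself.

Trace:
  unify Bool ~ Bool
  unify Int ~ Bool
  FAIL: mismatch Int ~ Bool

Answer: 0.0.0.0.1 : 2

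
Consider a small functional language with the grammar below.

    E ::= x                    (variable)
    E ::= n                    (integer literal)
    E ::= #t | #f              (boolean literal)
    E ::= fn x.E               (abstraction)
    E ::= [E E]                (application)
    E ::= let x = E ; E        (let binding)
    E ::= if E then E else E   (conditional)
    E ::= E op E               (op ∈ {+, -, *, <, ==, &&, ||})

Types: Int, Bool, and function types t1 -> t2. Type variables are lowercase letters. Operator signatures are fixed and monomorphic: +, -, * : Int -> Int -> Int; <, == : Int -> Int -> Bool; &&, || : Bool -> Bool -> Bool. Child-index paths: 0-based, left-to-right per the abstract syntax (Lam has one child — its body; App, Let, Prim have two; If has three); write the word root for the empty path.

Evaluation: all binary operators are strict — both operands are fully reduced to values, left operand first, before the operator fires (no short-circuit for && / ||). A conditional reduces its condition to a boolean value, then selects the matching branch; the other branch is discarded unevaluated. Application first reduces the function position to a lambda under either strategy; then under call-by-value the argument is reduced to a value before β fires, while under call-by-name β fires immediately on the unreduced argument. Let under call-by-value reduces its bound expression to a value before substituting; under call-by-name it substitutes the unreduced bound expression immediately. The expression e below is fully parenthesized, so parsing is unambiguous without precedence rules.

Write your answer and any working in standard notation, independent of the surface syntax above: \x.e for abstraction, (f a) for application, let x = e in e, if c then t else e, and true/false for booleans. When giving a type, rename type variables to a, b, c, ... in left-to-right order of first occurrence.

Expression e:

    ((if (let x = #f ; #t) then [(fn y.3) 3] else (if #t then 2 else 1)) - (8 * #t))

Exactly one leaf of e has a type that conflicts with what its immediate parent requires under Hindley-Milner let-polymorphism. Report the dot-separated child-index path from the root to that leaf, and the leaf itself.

Answer: 1.1 : true

Working:
let x : Bool
  unify Bool ~ Bool
\y._ : a -> Int
  unify a -> Int ~ Int -> b
  unify a ~ Int
  unify Int ~ b
_ _ : Int
  unify Bool ~ Bool
  unify Int ~ Int
  unify Int ~ Int
  unify Int ~ Int
  unify Int ~ Int
  unify Bool ~ Int
  FAIL: mismatch Bool ~ Int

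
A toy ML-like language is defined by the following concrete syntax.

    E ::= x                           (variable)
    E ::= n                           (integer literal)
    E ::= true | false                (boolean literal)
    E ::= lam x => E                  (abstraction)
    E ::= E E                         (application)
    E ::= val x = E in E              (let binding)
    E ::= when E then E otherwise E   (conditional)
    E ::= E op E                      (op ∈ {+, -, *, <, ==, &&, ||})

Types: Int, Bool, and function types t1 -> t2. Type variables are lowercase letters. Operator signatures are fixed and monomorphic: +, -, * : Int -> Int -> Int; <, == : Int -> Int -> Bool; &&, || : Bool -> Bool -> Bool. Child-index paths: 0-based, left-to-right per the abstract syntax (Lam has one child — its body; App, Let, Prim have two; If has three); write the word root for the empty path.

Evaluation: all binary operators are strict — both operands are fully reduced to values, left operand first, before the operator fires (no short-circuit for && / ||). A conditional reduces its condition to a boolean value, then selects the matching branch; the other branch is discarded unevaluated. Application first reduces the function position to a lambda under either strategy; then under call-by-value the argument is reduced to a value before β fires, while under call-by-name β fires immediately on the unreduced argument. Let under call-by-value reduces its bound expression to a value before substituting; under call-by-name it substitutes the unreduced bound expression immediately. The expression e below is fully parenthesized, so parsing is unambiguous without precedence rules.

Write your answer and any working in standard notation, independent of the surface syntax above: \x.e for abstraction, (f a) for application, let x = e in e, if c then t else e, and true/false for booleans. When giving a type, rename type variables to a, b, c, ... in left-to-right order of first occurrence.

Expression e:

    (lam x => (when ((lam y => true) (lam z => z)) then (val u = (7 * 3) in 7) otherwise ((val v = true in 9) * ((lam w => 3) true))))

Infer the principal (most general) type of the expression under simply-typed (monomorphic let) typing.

Trace:
\y._ : b -> Bool
z : c
\z._ : c -> c
  unify b -> Bool ~ (c -> c) -> d
  unify b ~ c -> c
  unify Bool ~ d
_ _ : Bool
  unify Bool ~ Bool
  unify Int ~ Int
  unify Int ~ Int
let u : Int
let v : Bool
  unify Int ~ Int
\w._ : e -> Int
  unify e -> Int ~ Bool -> f
  unify e ~ Bool
  unify Int ~ f
_ _ : Int
  unify Int ~ Int
  unify Int ~ Int
\x._ : a -> Int

Answer: a -> Int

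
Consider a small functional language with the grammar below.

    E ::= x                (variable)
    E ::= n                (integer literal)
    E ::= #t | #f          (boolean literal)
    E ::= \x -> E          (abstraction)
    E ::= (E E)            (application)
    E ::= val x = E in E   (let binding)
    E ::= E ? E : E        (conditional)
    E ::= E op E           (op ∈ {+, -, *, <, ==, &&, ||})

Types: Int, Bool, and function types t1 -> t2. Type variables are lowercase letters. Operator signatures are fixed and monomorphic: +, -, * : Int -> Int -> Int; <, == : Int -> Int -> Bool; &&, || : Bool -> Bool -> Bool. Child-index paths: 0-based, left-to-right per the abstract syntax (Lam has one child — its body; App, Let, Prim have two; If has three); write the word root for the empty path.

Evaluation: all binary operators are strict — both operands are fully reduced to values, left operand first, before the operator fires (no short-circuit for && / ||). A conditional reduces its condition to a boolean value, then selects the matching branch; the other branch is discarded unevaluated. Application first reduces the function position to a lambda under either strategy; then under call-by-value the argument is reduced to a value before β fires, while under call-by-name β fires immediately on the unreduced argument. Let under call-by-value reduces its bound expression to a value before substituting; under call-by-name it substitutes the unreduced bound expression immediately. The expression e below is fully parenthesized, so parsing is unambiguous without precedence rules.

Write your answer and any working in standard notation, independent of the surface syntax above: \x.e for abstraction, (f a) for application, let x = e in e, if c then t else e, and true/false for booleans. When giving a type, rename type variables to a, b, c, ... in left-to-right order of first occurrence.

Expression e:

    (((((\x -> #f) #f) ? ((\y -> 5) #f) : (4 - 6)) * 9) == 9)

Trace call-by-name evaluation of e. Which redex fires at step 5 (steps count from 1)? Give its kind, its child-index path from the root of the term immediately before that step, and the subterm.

Trace:
step 0: (((if ((\x.false) false) then ((\y.5) false) else (4 - 6)) * 9) == 9)
step 1: [beta@0.0.0] (((if false then ((\y.5) false) else (4 - 6)) * 9) == 9)
step 2: [if@0.0] (((4 - 6) * 9) == 9)
step 3: [delta@0.0] ((-2 * 9) == 9)
step 4: [delta@0] (-18 == 9)
step 5: [delta@root] false

Answer: delta at root : (-18 == 9)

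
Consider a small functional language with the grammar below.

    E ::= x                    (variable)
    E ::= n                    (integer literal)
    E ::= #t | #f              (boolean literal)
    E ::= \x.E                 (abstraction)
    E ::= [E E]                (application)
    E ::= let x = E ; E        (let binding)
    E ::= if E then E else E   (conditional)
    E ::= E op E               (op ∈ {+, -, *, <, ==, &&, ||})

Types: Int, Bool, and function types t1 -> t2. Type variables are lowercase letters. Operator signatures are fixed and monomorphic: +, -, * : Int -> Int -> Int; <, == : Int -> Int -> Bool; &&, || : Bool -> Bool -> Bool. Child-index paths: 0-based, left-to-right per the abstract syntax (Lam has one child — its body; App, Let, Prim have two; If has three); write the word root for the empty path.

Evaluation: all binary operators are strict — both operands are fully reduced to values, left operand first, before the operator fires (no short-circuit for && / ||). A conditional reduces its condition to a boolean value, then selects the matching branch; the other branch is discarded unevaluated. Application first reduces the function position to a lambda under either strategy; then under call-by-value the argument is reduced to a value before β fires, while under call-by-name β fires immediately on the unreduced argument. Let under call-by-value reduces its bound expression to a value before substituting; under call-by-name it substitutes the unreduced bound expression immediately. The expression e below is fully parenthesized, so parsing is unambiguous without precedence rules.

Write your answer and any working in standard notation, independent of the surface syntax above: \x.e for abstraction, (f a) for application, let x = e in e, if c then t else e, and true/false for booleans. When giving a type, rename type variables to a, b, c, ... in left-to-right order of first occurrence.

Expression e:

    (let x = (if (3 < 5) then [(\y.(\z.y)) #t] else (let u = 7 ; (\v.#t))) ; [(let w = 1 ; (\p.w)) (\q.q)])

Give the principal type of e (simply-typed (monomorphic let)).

Working:
  unify Int ~ Int
  unify Int ~ Int
  unify Bool ~ Bool
y : a
\z._ : b -> a
\y._ : a -> b -> a
  unify a -> b -> a ~ Bool -> c
  unify a ~ Bool
  unify b -> Bool ~ c
_ _ : b -> Bool
let u : Int
\v._ : d -> Bool
  unify b -> Bool ~ d -> Bool
  unify b ~ d
  unify Bool ~ Bool
let x : d -> Bool
let w : Int
w : Int
\p._ : e -> Int
q : f
\q._ : f -> f
  unify e -> Int ~ (f -> f) -> g
  unify e ~ f -> f
  unify Int ~ g
_ _ : Int

Answer: Int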